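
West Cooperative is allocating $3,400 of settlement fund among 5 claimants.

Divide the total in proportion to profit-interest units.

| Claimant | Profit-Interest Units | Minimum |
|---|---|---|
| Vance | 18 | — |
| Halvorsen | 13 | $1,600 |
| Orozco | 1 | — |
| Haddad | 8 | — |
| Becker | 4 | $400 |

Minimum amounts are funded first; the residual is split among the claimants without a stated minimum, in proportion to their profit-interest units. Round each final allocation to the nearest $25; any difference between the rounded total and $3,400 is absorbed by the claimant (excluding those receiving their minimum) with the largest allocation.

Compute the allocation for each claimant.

Minimums first: Halvorsen $1,600; Becker $400. Residual $1,400.
Residual split over remaining profit-interest units 27: Vance 933.33 → $925; Orozco 51.85 → $50; Haddad 414.81 → $425.

Vance: $925; Halvorsen: $1,600; Orozco: $50; Haddad: $425; Becker: $400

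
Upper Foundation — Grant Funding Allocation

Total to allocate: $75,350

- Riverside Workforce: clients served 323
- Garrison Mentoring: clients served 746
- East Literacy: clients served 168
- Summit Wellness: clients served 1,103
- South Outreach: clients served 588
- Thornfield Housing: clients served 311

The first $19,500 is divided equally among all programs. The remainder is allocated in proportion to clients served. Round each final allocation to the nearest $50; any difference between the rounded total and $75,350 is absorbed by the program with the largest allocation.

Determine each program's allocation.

Riverside Workforce: $8,800 · Garrison Mentoring: $16,100 · East Literacy: $6,150 · Summit Wellness: $22,300 · South Outreach: $13,400 · Thornfield Housing: $8,600

$19,500 shared equally gives $3,250 per program.
Remainder $55,850 by clients served (total 3,239): Riverside Workforce 5,569.48 → $5,550; Garrison Mentoring 12,863.26 → $12,850; East Literacy 2,896.82 → $2,900; Summit Wellness 19,019.00 → $19,000; South Outreach 10,138.87 → $10,150; Thornfield Housing 5,362.57 → $5,350.
Rounding difference +$50 on remainder applied to Summit Wellness.
Totals: Riverside Workforce $3,250 + $5,550 = $8,800; Garrison Mentoring $3,250 + $12,850 = $16,100; East Literacy $3,250 + $2,900 = $6,150; Summit Wellness $3,250 + $19,050 = $22,300; South Outreach $3,250 + $10,150 = $13,400; Thornfield Housing $3,250 + $5,350 = $8,600.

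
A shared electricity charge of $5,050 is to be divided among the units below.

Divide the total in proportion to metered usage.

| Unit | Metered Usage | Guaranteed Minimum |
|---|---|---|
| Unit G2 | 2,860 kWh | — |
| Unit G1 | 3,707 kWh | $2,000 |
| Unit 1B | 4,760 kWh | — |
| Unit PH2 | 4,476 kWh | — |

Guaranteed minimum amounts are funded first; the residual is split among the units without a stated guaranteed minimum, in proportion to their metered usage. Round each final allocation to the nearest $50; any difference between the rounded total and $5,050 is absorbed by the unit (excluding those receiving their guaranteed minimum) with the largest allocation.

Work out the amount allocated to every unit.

Unit G2: $700 · Unit G1: $2,000 · Unit 1B: $1,200 · Unit PH2: $1,150

Minimums first: Unit G1 $2,000. Remaining pool $3,050.
Remaining pool split over remaining metered usage 12,096: Unit G2 721.15 → $700; Unit 1B 1,200.23 → $1,200; Unit PH2 1,128.62 → $1,150.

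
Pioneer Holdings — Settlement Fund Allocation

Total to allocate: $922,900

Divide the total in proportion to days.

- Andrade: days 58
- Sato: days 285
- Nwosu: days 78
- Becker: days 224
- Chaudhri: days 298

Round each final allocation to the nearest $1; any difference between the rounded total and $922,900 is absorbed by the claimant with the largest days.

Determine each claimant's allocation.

Andrade: $56,764; Sato: $278,925; Nwosu: $76,337; Becker: $219,225; Chaudhri: $291,649

Days total: 58 + 285 + 78 + 224 + 298 = 943.
Pro-rata amounts: Andrade 56,763.73; Sato 278,925.24; Nwosu 76,337.43; Becker 219,225.45; Chaudhri 291,648.14.
At nearest $1: Andrade $56,764; Sato $278,925; Nwosu $76,337; Becker $219,225; Chaudhri $291,648. Sum = $922,899.
Difference $922,900 − $922,899 = +$1 applied to largest days (Chaudhri): Chaudhri becomes $291,649.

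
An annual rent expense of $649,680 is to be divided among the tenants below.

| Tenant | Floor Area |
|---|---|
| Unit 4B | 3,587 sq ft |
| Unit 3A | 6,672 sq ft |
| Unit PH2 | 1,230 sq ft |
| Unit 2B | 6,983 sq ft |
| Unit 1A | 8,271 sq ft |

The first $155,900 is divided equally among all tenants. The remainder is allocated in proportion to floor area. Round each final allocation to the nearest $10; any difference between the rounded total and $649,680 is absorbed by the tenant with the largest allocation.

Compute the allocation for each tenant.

$155,900 shared equally gives $31,180 per tenant.
Remainder $493,780 by floor area (total 26,743): Unit 4B 66,230.00 → $66,230; Unit 3A 123,191.12 → $123,190; Unit PH2 22,710.59 → $22,710; Unit 2B 128,933.39 → $128,930; Unit 1A 152,714.89 → $152,710.
Rounding difference +$10 on remainder applied to Unit 1A.
Totals: Unit 4B $31,180 + $66,230 = $97,410; Unit 3A $31,180 + $123,190 = $154,370; Unit PH2 $31,180 + $22,710 = $53,890; Unit 2B $31,180 + $128,930 = $160,110; Unit 1A $31,180 + $152,720 = $183,900.

Unit 4B: $97,410; Unit 3A: $154,370; Unit PH2: $53,890; Unit 2B: $160,110; Unit 1A: $183,900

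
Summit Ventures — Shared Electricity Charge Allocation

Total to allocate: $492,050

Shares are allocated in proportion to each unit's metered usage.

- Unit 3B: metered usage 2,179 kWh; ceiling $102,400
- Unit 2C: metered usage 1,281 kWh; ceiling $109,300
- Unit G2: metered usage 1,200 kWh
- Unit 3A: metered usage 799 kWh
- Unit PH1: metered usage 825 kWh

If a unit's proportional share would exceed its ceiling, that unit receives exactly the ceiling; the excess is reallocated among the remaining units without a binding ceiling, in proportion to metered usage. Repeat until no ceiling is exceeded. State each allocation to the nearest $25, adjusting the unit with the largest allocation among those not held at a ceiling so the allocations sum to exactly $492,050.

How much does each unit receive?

Combined metered usage = 6,284.
Proportional shares (ignoring caps): Unit 3B 170,620.14; Unit 2C 100,304.91; Unit G2 93,962.44; Unit 3A 62,563.33; Unit PH1 64,599.18.
Held at cap: Unit 3B ($102,400); remaining pool $389,650 reallocated over remaining metered usage 4,105.
Held at cap: Unit 2C ($109,300); remaining pool $280,350 reallocated over remaining metered usage 2,824.
Redistributed shares: Unit G2 119,128.90 → $119,125; Unit 3A 79,319.99 → $79,325; Unit PH1 81,901.12 → $81,900.

Unit 3B: $102,400 | Unit 2C: $109,300 | Unit G2: $119,125 | Unit 3A: $79,325 | Unit PH1: $81,900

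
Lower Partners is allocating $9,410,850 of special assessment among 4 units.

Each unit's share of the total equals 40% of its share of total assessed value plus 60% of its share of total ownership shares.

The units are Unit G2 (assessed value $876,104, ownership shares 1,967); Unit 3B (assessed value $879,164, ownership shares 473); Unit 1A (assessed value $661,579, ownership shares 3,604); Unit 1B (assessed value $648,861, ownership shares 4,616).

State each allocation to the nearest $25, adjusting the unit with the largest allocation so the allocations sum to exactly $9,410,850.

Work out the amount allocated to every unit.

Assessed value total 3,065,708; ownership shares total 10,660.
Blended shares (40% assessed value + 60% ownership shares): Unit G2 0.2250; Unit 3B 0.1413; Unit 1A 0.2892; Unit 1B 0.3445.
Pro-rata amounts: Unit G2 2,117,658.78; Unit 3B 1,330,057.20; Unit 1A 2,721,351.30; Unit 1B 3,241,782.71.
At nearest $25: Unit G2 $2,117,650; Unit 3B $1,330,050; Unit 1A $2,721,350; Unit 1B $3,241,775. Sum = $9,410,825.
Difference $9,410,850 − $9,410,825 = +$25 applied to largest allocation (Unit 1B): Unit 1B becomes $3,241,800.

Unit G2: $2,117,650 | Unit 3B: $1,330,050 | Unit 1A: $2,721,350 | Unit 1B: $3,241,800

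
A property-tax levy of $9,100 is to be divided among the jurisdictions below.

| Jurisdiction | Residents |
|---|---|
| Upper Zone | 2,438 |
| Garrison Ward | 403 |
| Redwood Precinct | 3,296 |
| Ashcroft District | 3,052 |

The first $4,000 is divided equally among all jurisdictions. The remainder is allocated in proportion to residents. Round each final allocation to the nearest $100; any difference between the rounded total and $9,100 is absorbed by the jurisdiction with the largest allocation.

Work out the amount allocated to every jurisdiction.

$4,000 shared equally gives $1,000 per jurisdiction.
Remainder $5,100 by residents (total 9,189): Upper Zone 1,353.12 → $1,400; Garrison Ward 223.67 → $200; Redwood Precinct 1,829.32 → $1,800; Ashcroft District 1,693.89 → $1,700.
Totals: Upper Zone $1,000 + $1,400 = $2,400; Garrison Ward $1,000 + $200 = $1,200; Redwood Precinct $1,000 + $1,800 = $2,800; Ashcroft District $1,000 + $1,700 = $2,700.

Upper Zone: $2,400 | Garrison Ward: $1,200 | Redwood Precinct: $2,800 | Ashcroft District: $2,700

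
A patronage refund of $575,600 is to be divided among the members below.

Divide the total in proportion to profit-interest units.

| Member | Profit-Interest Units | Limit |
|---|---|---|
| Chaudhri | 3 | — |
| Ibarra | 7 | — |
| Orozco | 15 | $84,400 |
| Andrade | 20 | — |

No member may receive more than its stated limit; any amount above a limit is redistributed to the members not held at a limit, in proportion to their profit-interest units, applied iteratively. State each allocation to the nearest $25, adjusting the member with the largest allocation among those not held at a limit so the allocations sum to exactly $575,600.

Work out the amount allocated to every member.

Chaudhri: $49,125 | Ibarra: $114,625 | Orozco: $84,400 | Andrade: $327,450

Sum of profit-interest units: 45.
Pro-rata shares before constraints: Chaudhri 38,373.33; Ibarra 89,537.78; Orozco 191,866.67; Andrade 255,822.22.
Capped: Orozco ($84,400); remaining pool $491,200 reallocated over remaining profit-interest units 30.
Redistributed shares: Chaudhri 49,120.00 → $49,125; Ibarra 114,613.33 → $114,625; Andrade 327,466.67 → $327,475.
Rounding difference −$25 applied to Andrade → $327,450.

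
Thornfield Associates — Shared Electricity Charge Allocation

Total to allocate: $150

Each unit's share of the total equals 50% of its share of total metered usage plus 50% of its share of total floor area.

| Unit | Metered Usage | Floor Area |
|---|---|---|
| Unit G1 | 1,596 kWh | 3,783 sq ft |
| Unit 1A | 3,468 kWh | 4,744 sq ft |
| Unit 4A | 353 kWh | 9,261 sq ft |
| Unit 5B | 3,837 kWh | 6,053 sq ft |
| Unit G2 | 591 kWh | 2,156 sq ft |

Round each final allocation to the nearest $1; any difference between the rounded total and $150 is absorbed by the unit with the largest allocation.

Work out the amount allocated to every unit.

Unit G1: $23; Unit 1A: $40; Unit 4A: $29; Unit 5B: $47; Unit G2: $11

Metered usage total 9,845; floor area total 25,997.
Combined weights (50% metered usage + 50% floor area): Unit G1 0.1538; Unit 1A 0.2674; Unit 4A 0.1960; Unit 5B 0.3113; Unit G2 0.0715.
Proportional shares: Unit G1 23.07; Unit 1A 40.11; Unit 4A 29.41; Unit 5B 46.69; Unit G2 10.72.
Rounded to nearest $1: Unit G1 $23; Unit 1A $40; Unit 4A $29; Unit 5B $47; Unit G2 $11. Sum = $150.
No rounding difference to absorb.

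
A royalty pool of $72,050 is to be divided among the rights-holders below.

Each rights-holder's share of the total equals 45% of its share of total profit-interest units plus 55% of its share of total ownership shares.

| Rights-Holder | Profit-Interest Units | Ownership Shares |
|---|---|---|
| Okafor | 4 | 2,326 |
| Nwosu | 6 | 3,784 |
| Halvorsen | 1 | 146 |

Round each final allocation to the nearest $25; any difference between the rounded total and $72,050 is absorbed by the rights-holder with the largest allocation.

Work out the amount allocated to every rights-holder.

Okafor: $26,525 | Nwosu: $41,650 | Halvorsen: $3,875

Totals — profit-interest units 11, ownership shares 6,256.
Blended shares (45% profit-interest units + 55% ownership shares): Okafor 0.3681; Nwosu 0.5781; Halvorsen 0.0537.
Raw shares: Okafor 26,523.63; Nwosu 41,654.06; Halvorsen 3,872.31.
Rounded to nearest $25: Okafor $26,525; Nwosu $41,650; Halvorsen $3,875. Sum = $72,050.
No rounding difference to absorb.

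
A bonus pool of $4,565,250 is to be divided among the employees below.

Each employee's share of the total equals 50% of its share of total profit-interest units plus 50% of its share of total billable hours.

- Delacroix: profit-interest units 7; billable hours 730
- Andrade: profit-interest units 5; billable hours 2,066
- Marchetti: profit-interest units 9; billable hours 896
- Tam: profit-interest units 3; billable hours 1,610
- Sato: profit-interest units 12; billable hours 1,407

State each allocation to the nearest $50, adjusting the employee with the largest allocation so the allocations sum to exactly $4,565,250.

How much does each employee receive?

Delacroix: $692,200 · Andrade: $1,019,950 · Marchetti: $875,500 · Tam: $738,000 · Sato: $1,239,600

Totals — profit-interest units 36, billable hours 6,709.
Combined weights (50% profit-interest units + 50% billable hours): Delacroix 0.1516; Andrade 0.2234; Marchetti 0.1918; Tam 0.1617; Sato 0.2715.
Unrounded shares: Delacroix 692,214.04; Andrade 1,019,953.18; Marchetti 875,505.26; Tam 737,994.31; Sato 1,239,583.21.
Rounded to nearest $50: Delacroix $692,200; Andrade $1,019,950; Marchetti $875,500; Tam $738,000; Sato $1,239,600. Sum = $4,565,250.
Sum already equals the total — no adjustment.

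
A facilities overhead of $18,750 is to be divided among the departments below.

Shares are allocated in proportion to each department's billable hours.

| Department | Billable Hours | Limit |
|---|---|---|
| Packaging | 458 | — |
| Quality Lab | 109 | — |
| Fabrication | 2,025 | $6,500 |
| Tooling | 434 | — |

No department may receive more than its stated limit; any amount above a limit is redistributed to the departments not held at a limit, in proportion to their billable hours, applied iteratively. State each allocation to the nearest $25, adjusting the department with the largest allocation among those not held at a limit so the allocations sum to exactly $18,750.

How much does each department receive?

Billable hours total: 3,026.
Unconstrained shares: Packaging 2,837.90; Quality Lab 675.40; Fabrication 12,547.50; Tooling 2,689.19.
Held at cap: Fabrication ($6,500); residual $12,250 reallocated over remaining billable hours 1,001.
Redistributed shares: Packaging 5,604.90 → $5,600; Quality Lab 1,333.92 → $1,325; Tooling 5,311.19 → $5,300.
Rounding difference +$25 applied to Packaging → $5,625.

Packaging: $5,625 · Quality Lab: $1,325 · Fabrication: $6,500 · Tooling: $5,300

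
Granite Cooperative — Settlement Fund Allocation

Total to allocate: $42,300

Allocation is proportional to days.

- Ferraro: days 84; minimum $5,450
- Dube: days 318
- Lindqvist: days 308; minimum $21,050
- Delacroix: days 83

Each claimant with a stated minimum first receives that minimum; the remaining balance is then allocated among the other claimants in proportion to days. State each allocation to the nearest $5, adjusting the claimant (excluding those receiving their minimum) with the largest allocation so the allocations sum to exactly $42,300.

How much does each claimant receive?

Ferraro: $5,450; Dube: $12,530; Lindqvist: $21,050; Delacroix: $3,270

Fund the minimums — Ferraro $5,450; Lindqvist $21,050. Remaining pool $15,800.
Remaining pool split over remaining days 401: Dube 12,529.68 → $12,530; Delacroix 3,270.32 → $3,270.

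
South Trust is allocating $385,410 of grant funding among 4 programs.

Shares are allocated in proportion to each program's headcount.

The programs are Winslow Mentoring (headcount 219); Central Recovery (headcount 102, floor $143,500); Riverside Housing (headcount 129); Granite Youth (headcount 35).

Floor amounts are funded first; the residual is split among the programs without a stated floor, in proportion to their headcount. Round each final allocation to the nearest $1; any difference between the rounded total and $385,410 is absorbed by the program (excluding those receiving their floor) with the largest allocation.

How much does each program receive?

Guaranteed amounts: Central Recovery $143,500. Balance $241,910.
Balance split over remaining headcount 383: Winslow Mentoring 138,324.52 → $138,325; Riverside Housing 81,478.83 → $81,479; Granite Youth 22,106.66 → $22,107.
Rounding difference −$1 applied to Winslow Mentoring → $138,324.

Winslow Mentoring: $138,324; Central Recovery: $143,500; Riverside Housing: $81,479; Granite Youth: $22,107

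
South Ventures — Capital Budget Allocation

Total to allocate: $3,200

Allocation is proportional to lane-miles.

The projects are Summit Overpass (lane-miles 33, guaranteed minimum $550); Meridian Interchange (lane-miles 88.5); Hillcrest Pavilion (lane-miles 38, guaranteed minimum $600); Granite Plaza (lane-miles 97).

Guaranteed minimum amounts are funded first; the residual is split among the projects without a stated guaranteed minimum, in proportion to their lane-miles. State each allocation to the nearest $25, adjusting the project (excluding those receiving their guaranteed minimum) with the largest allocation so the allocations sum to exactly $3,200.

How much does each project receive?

Summit Overpass: $550 · Meridian Interchange: $975 · Hillcrest Pavilion: $600 · Granite Plaza: $1,075

Guaranteed amounts: Summit Overpass $550; Hillcrest Pavilion $600. Balance $2,050.
Balance split over remaining lane-miles 185.5: Meridian Interchange 978.03 → $975; Granite Plaza 1,071.97 → $1,075.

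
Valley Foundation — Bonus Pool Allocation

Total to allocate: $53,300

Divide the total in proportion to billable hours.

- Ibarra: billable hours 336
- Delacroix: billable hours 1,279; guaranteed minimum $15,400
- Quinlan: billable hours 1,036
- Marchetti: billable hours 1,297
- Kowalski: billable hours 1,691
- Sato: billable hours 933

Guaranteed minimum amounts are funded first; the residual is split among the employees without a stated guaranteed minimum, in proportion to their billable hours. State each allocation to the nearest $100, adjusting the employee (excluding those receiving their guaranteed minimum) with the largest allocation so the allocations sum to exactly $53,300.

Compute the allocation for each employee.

Ibarra: $2,400 | Delacroix: $15,400 | Quinlan: $7,400 | Marchetti: $9,300 | Kowalski: $12,100 | Sato: $6,700

Fund the minimums — Delacroix $15,400. Remaining pool $37,900.
Remaining pool split over remaining billable hours 5,293: Ibarra 2,405.89 → $2,400; Quinlan 7,418.17 → $7,400; Marchetti 9,287.04 → $9,300; Kowalski 12,108.24 → $12,100; Sato 6,680.65 → $6,700.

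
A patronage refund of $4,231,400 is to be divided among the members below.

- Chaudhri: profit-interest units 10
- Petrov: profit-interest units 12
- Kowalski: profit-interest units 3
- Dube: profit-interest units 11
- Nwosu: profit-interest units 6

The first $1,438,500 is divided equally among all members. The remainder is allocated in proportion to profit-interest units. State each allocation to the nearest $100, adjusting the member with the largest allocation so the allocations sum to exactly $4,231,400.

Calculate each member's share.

Chaudhri: $952,700; Petrov: $1,085,600; Kowalski: $487,200; Dube: $1,019,200; Nwosu: $686,700

Equal tier: $1,438,500 ÷ 5 = $287,700 apiece.
Remainder $2,792,900 by profit-interest units (total 42): Chaudhri 664,976.19 → $665,000; Petrov 797,971.43 → $798,000; Kowalski 199,492.86 → $199,500; Dube 731,473.81 → $731,500; Nwosu 398,985.71 → $399,000.
Rounding difference −$100 on remainder applied to Petrov.
Totals: Chaudhri $287,700 + $665,000 = $952,700; Petrov $287,700 + $797,900 = $1,085,600; Kowalski $287,700 + $199,500 = $487,200; Dube $287,700 + $731,500 = $1,019,200; Nwosu $287,700 + $399,000 = $686,700.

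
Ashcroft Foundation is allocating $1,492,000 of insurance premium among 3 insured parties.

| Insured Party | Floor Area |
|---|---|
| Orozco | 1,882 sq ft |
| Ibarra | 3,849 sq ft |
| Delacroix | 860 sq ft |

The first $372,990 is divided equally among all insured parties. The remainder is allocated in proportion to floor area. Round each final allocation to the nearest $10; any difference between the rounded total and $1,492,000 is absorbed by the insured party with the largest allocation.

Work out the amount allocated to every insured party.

Orozco: $443,850 | Ibarra: $777,810 | Delacroix: $270,340

First tranche $372,990 split equally: $124,330 each.
Remainder $1,119,010 by floor area (total 6,591): Orozco 319,523.11 → $319,520; Ibarra 653,477.39 → $653,480; Delacroix 146,009.50 → $146,010.
Totals: Orozco $124,330 + $319,520 = $443,850; Ibarra $124,330 + $653,480 = $777,810; Delacroix $124,330 + $146,010 = $270,340.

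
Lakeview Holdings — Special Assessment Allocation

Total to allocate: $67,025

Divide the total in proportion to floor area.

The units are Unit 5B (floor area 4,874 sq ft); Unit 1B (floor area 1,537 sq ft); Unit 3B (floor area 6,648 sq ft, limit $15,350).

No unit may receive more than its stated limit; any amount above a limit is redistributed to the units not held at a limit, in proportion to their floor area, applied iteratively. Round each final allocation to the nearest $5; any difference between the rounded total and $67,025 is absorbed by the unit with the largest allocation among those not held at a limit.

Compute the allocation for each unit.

Unit 5B: $39,285; Unit 1B: $12,390; Unit 3B: $15,350

Floor area total: 13,059.
Unconstrained shares: Unit 5B 25,015.69; Unit 1B 7,888.62; Unit 3B 34,120.70.
Cap binds for Unit 3B ($15,350); remaining pool $51,675 reallocated over remaining floor area 6,411.
Redistributed shares: Unit 5B 39,286.22 → $39,285; Unit 1B 12,388.78 → $12,390.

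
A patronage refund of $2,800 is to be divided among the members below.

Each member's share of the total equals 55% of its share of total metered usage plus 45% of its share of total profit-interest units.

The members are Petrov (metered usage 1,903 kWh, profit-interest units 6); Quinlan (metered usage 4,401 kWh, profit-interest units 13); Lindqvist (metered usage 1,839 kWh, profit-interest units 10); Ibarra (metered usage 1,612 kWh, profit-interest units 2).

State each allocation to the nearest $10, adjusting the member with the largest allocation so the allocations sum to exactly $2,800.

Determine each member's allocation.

Petrov: $540 · Quinlan: $1,220 · Lindqvist: $700 · Ibarra: $340

Totals — metered usage 9,755, profit-interest units 31.
Blended shares (55% metered usage + 45% profit-interest units): Petrov 0.1944; Quinlan 0.4368; Lindqvist 0.2488; Ibarra 0.1199.
Raw shares: Petrov 544.29; Quinlan 1,223.16; Lindqvist 696.77; Ibarra 335.77.
After rounding ($10): Petrov $540; Quinlan $1,220; Lindqvist $700; Ibarra $340. Sum = $2,800.
Sum already equals the total — no adjustment.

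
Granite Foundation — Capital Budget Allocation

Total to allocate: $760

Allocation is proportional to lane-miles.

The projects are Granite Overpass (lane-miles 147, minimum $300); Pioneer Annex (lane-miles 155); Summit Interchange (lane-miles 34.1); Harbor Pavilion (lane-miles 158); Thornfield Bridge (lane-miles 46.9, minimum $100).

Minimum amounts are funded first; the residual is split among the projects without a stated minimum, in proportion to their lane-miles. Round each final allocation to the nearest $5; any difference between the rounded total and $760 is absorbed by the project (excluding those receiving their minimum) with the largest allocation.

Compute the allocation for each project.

Fund the minimums — Granite Overpass $300; Thornfield Bridge $100. Residual $360.
Residual split over remaining lane-miles 347.1: Pioneer Annex 160.76 → $160; Summit Interchange 35.37 → $35; Harbor Pavilion 163.87 → $165.

Granite Overpass: $300; Pioneer Annex: $160; Summit Interchange: $35; Harbor Pavilion: $165; Thornfield Bridge: $100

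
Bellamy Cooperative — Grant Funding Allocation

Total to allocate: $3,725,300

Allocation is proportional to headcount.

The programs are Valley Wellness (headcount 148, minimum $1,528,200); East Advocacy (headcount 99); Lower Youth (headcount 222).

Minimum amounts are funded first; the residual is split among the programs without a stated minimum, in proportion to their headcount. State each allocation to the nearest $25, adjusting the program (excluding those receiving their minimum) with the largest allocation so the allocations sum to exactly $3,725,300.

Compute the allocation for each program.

Guaranteed amounts: Valley Wellness $1,528,200. Residual $2,197,100.
Residual split over remaining headcount 321: East Advocacy 677,610.28 → $677,600; Lower Youth 1,519,489.72 → $1,519,500.

Valley Wellness: $1,528,200 | East Advocacy: $677,600 | Lower Youth: $1,519,500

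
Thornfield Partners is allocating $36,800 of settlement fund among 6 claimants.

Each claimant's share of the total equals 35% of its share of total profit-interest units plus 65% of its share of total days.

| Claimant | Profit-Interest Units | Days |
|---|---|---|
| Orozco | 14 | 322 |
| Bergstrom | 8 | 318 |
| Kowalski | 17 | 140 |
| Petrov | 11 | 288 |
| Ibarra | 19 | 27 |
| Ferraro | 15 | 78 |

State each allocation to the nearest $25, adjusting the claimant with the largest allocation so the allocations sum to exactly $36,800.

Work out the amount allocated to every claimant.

Orozco: $8,725; Bergstrom: $7,700; Kowalski: $5,450; Petrov: $7,550; Ibarra: $3,475; Ferraro: $3,900

Totals — profit-interest units 84, days 1,173.
Blended shares (35% profit-interest units + 65% days): Orozco 0.2368; Bergstrom 0.2095; Kowalski 0.1484; Petrov 0.2054; Ibarra 0.0941; Ferraro 0.1057.
Pro-rata amounts: Orozco 8,712.94; Bergstrom 7,711.37; Kowalski 5,461.57; Petrov 7,559.61; Ibarra 3,463.92; Ferraro 3,890.59.
After rounding ($25): Orozco $8,725; Bergstrom $7,700; Kowalski $5,450; Petrov $7,550; Ibarra $3,475; Ferraro $3,900. Sum = $36,800.
Sum already equals the total — no adjustment.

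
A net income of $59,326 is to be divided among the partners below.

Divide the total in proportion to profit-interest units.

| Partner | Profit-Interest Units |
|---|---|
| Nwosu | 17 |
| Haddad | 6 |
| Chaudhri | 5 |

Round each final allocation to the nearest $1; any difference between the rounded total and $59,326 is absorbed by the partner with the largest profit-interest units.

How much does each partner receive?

Sum of profit-interest units: 17 + 6 + 5 = 28.
Pro-rata amounts: Nwosu 36,019.36; Haddad 12,712.71; Chaudhri 10,593.93.
After rounding ($1): Nwosu $36,019; Haddad $12,713; Chaudhri $10,594. Sum = $59,326.
Rounded total matches; no reconciliation needed.

Nwosu: $36,019; Haddad: $12,713; Chaudhri: $10,594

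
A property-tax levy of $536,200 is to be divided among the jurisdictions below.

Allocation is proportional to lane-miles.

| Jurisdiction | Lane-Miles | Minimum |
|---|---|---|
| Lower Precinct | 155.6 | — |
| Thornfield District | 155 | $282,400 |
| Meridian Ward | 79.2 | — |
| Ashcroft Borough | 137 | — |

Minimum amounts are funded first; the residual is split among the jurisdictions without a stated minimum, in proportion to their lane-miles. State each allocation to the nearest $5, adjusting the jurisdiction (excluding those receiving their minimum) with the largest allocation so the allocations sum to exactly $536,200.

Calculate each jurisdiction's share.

Fund the minimums — Thornfield District $282,400. Remaining pool $253,800.
Remaining pool split over remaining lane-miles 371.8: Lower Precinct 106,216.46 → $106,215; Meridian Ward 54,063.91 → $54,065; Ashcroft Borough 93,519.63 → $93,520.

Lower Precinct: $106,215; Thornfield District: $282,400; Meridian Ward: $54,065; Ashcroft Borough: $93,520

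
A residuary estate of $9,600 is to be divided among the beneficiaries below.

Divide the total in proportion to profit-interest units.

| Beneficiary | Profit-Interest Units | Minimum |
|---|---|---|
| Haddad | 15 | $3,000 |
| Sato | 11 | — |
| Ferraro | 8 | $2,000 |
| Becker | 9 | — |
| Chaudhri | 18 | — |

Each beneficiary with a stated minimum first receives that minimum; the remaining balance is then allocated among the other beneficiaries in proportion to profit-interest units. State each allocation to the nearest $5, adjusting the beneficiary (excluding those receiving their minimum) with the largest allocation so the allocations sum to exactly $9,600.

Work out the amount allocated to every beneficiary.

Guaranteed amounts: Haddad $3,000; Ferraro $2,000. Residual $4,600.
Residual split over remaining profit-interest units 38: Sato 1,331.58 → $1,330; Becker 1,089.47 → $1,090; Chaudhri 2,178.95 → $2,180.

Haddad: $3,000 | Sato: $1,330 | Ferraro: $2,000 | Becker: $1,090 | Chaudhri: $2,180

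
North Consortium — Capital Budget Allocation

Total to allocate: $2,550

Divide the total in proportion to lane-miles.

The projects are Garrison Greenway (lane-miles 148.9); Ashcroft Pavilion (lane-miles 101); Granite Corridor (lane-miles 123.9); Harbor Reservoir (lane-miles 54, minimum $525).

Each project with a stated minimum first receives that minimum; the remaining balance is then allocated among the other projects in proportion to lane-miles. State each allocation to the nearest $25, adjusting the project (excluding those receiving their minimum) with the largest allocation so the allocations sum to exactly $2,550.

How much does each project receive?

Minimums first: Harbor Reservoir $525. Balance $2,025.
Balance split over remaining lane-miles 373.8: Garrison Greenway 806.64 → $800; Ashcroft Pavilion 547.15 → $550; Granite Corridor 671.21 → $675.

Garrison Greenway: $800; Ashcroft Pavilion: $550; Granite Corridor: $675; Harbor Reservoir: $525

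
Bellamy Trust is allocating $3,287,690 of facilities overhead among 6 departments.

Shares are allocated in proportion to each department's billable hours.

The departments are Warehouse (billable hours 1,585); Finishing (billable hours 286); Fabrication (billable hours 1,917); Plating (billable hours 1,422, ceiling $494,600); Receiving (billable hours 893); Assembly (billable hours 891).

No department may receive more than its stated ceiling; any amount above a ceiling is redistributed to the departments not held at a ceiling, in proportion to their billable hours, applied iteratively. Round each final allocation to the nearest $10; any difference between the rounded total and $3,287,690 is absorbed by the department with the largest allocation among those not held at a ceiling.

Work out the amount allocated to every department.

Combined billable hours = 6,994.
Unconstrained shares: Warehouse 745,065.58; Finishing 134,440.86; Fabrication 901,129.79; Plating 668,443.69; Receiving 419,775.12; Assembly 418,834.97.
Held at cap: Plating ($494,600); balance $2,793,090 reallocated over remaining billable hours 5,572.
Remaining shares: Warehouse 794,516.81 → $794,520; Finishing 143,363.92 → $143,360; Fabrication 960,939.26 → $960,940; Receiving 447,636.28 → $447,640; Assembly 446,633.74 → $446,630.

Warehouse: $794,520 · Finishing: $143,360 · Fabrication: $960,940 · Plating: $494,600 · Receiving: $447,640 · Assembly: $446,630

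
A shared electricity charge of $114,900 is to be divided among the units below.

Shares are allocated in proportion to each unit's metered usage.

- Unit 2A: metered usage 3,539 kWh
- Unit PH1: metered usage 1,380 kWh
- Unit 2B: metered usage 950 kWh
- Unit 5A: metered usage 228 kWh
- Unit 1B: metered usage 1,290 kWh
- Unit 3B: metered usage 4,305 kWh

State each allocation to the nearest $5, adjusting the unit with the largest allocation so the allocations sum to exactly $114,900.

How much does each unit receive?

Unit 2A: $34,780 · Unit PH1: $13,560 · Unit 2B: $9,335 · Unit 5A: $2,240 · Unit 1B: $12,675 · Unit 3B: $42,310

Combined metered usage = 11,692.
Raw shares: Unit 2A 3,539/11,692 × $114,900 = 34,778.58; Unit PH1 1,380/11,692 × $114,900 = 13,561.58; Unit 2B 950/11,692 × $114,900 = 9,335.87; Unit 5A 228/11,692 × $114,900 = 2,240.61; Unit 1B 1,290/11,692 × $114,900 = 12,677.13; Unit 3B 4,305/11,692 × $114,900 = 42,306.24.
At nearest $5: Unit 2A $34,780; Unit PH1 $13,560; Unit 2B $9,335; Unit 5A $2,240; Unit 1B $12,675; Unit 3B $42,305. Sum = $114,895.
Difference $114,900 − $114,895 = +$5 applied to largest allocation (Unit 3B): Unit 3B becomes $42,310.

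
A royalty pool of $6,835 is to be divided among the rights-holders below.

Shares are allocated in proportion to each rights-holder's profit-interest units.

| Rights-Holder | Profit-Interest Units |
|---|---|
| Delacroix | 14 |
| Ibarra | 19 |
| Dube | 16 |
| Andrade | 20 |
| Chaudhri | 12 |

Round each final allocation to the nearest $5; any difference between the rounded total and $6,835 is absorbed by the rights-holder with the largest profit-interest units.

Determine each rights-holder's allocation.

Sum of profit-interest units: 14 + 19 + 16 + 20 + 12 = 81.
Raw shares: Delacroix 1,181.36; Ibarra 1,603.27; Dube 1,350.12; Andrade 1,687.65; Chaudhri 1,012.59.
At nearest $5: Delacroix $1,180; Ibarra $1,605; Dube $1,350; Andrade $1,690; Chaudhri $1,015. Sum = $6,840.
Difference $6,835 − $6,840 = −$5 applied to largest profit-interest units (Andrade): Andrade becomes $1,685.

Delacroix: $1,180 · Ibarra: $1,605 · Dube: $1,350 · Andrade: $1,685 · Chaudhri: $1,015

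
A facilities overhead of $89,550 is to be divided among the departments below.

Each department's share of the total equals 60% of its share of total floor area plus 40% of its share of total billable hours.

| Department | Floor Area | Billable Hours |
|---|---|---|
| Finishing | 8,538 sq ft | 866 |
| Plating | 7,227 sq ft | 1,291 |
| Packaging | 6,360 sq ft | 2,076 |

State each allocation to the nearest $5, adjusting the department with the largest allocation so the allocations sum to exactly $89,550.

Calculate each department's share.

Totals — floor area 22,125, billable hours 4,233.
Combined weights (60% floor area + 40% billable hours): Finishing 0.3134; Plating 0.3180; Packaging 0.3686.
Raw shares: Finishing 28,062.48; Plating 28,475.14; Packaging 33,012.38.
Rounded to nearest $5: Finishing $28,060; Plating $28,475; Packaging $33,010. Sum = $89,545.
Difference $89,550 − $89,545 = +$5 applied to largest allocation (Packaging): Packaging becomes $33,015.

Finishing: $28,060; Plating: $28,475; Packaging: $33,015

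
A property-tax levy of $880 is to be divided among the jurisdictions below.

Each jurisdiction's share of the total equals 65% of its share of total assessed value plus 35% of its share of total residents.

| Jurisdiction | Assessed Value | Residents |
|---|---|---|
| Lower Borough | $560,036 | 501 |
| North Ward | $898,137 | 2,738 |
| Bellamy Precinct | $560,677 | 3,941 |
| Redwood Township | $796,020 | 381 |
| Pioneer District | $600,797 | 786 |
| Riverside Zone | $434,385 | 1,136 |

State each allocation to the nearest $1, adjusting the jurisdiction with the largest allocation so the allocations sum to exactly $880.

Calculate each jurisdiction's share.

Totals — assessed value 3,850,052, residents 9,483.
Blended shares (65% assessed value + 35% residents): Lower Borough 0.1130; North Ward 0.2527; Bellamy Precinct 0.2401; Redwood Township 0.1485; Pioneer District 0.1304; Riverside Zone 0.1153.
Raw shares: Lower Borough 99.48; North Ward 222.36; Bellamy Precinct 211.30; Redwood Township 130.64; Pioneer District 114.79; Riverside Zone 101.43.
After rounding ($1): Lower Borough $99; North Ward $222; Bellamy Precinct $211; Redwood Township $131; Pioneer District $115; Riverside Zone $101. Sum = $879.
Difference $880 − $879 = +$1 applied to largest allocation (North Ward): North Ward becomes $223.

Lower Borough: $99 · North Ward: $223 · Bellamy Precinct: $211 · Redwood Township: $131 · Pioneer District: $115 · Riverside Zone: $101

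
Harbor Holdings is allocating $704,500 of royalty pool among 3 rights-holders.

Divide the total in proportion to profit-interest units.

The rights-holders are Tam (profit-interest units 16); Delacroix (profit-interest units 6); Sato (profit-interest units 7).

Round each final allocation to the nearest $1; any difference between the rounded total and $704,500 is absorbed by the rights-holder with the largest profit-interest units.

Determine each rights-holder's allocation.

Tam: $388,689; Delacroix: $145,759; Sato: $170,052

Total profit-interest units = 29.
Pro-rata amounts: Tam 16/29 × $704,500 = 388,689.66; Delacroix 6/29 × $704,500 = 145,758.62; Sato 7/29 × $704,500 = 170,051.72.
At nearest $1: Tam $388,690; Delacroix $145,759; Sato $170,052. Sum = $704,501.
Difference $704,500 − $704,501 = −$1 applied to largest profit-interest units (Tam): Tam becomes $388,689.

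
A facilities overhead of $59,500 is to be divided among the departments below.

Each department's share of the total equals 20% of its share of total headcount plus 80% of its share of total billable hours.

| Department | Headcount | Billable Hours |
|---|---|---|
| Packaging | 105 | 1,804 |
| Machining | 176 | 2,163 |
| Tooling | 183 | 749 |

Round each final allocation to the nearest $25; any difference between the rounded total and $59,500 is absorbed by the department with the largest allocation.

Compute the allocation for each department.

Headcount total 464; billable hours total 4,716.
Blended shares (20% headcount + 80% billable hours): Packaging 0.3513; Machining 0.4428; Tooling 0.2059.
Raw shares: Packaging 20,901.20; Machining 26,345.60; Tooling 12,253.20.
At nearest $25: Packaging $20,900; Machining $26,350; Tooling $12,250. Sum = $59,500.
Rounded total matches; no reconciliation needed.

Packaging: $20,900; Machining: $26,350; Tooling: $12,250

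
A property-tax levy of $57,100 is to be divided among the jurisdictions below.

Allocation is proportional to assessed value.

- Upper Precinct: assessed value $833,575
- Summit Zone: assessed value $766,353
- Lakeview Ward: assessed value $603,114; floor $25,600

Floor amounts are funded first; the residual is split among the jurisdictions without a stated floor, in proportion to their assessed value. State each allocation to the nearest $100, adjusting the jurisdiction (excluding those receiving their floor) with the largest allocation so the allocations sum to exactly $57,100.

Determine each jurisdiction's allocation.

Guaranteed amounts: Lakeview Ward $25,600. Remaining pool $31,500.
Remaining pool split over remaining assessed value 1,599,928: Upper Precinct 16,411.75 → $16,400; Summit Zone 15,088.25 → $15,100.

Upper Precinct: $16,400 | Summit Zone: $15,100 | Lakeview Ward: $25,600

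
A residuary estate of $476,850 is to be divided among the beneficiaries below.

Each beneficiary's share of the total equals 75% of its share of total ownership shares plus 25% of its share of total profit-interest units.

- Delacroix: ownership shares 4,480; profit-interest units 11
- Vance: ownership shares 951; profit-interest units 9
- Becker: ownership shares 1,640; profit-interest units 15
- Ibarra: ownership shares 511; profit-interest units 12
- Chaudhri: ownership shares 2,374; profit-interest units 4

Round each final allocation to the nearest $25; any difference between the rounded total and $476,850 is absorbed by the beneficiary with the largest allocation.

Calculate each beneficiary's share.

Delacroix: $186,650 · Vance: $55,200 · Becker: $93,975 · Ibarra: $46,400 · Chaudhri: $94,625

Totals — ownership shares 9,956, profit-interest units 51.
Combined weights (75% ownership shares + 25% profit-interest units): Delacroix 0.3914; Vance 0.1158; Becker 0.1971; Ibarra 0.0973; Chaudhri 0.1984.
Unrounded shares: Delacroix 186,642.19; Vance 55,199.14; Becker 93,974.26; Ibarra 46,406.04; Chaudhri 94,628.37.
After rounding ($25): Delacroix $186,650; Vance $55,200; Becker $93,975; Ibarra $46,400; Chaudhri $94,625. Sum = $476,850.
No rounding difference to absorb.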